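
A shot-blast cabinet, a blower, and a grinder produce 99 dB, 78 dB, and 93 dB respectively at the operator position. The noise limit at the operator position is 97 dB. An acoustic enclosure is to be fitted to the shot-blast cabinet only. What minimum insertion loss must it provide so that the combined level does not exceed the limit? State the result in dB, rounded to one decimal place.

Fixed contribution from the other sources: Σ 10^(L/10) = 10^(78/10) + 10^(93/10) = 2.058e+09 (93.14 dB).
The limit corresponds to 10^(97/10) = 5.012e+09; subtracting the fixed part leaves 2.954e+09 for the shot-blast cabinet, i.e. 94.70 dB.
Required insertion loss = 99 − 94.70 = 4.30 dB.

4.3 dB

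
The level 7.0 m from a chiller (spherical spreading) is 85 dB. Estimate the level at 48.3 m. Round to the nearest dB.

Point-source attenuation: ΔL = 20·log₁₀(r₂/r₁) = 20·log₁₀(48.3/7.0) = 16.777 dB.
L₂ = 85 − 20·log₁₀(48.3/7.0) = 85 − 16.777 = 68.22 dB.

68 dB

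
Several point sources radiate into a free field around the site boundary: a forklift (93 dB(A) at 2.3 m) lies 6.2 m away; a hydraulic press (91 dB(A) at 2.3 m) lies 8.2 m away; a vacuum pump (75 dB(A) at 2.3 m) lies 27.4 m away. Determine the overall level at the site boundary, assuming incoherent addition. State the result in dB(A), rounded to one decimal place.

First find each source's level at the receiver (point-source: −20·log₁₀(r/r_ref)), then combine on an intensity basis.
forklift: 93 − 20·log₁₀(6.2/2.3) = 93 − 8.61 = 84.39 dB(A).
hydraulic press: 91 − 20·log₁₀(8.2/2.3) = 91 − 11.04 = 79.96 dB(A).
vacuum pump: 75 − 20·log₁₀(27.4/2.3) = 75 − 21.52 = 53.48 dB(A).
Σ 10^(L/10) = 3.738e+08 → L_total = 10·log₁₀(3.738e+08) = 85.73 dB(A).

85.7 dB(A)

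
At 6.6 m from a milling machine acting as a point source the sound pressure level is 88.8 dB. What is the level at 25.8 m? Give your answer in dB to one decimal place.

Point-source attenuation: ΔL = 20·log₁₀(r₂/r₁) = 20·log₁₀(25.8/6.6) = 11.842 dB.
L₂ = 88.8 − 20·log₁₀(25.8/6.6) = 88.8 − 11.842 = 76.96 dB.

77.0 dB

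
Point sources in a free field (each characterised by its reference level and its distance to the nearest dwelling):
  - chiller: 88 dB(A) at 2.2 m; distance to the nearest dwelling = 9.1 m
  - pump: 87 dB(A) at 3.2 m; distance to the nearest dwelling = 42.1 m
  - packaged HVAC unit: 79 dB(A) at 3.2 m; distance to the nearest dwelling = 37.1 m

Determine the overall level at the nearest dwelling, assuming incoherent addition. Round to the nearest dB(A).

76 dB(A)

Propagate each source to the receiver with L = L_ref − 20·log₁₀(r/r_ref), then add intensities.
chiller: 88 − 20·log₁₀(9.1/2.2) = 88 − 12.33 = 75.67 dB(A).
pump: 87 − 20·log₁₀(42.1/3.2) = 87 − 22.38 = 64.62 dB(A).
packaged HVAC unit: 79 − 20·log₁₀(37.1/3.2) = 79 − 21.28 = 57.72 dB(A).
Σ 10^(L/10) = 4.036e+07 → L_total = 10·log₁₀(4.036e+07) = 76.06 dB(A).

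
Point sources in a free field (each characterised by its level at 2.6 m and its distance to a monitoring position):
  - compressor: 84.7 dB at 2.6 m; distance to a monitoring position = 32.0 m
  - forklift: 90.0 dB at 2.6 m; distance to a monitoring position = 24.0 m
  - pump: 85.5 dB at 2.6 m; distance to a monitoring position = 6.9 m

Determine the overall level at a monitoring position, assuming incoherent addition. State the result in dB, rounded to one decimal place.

78.1 dB

Apply inverse-square spreading to bring every level to the receiver, then sum 10^(L/10).
compressor: 84.7 − 20·log₁₀(32.0/2.6) = 84.7 − 21.80 = 62.90 dB.
forklift: 90.0 − 20·log₁₀(24.0/2.6) = 90.0 − 19.30 = 70.70 dB.
pump: 85.5 − 20·log₁₀(6.9/2.6) = 85.5 − 8.48 = 77.02 dB.
Σ 10^(L/10) = 6.406e+07 → L_total = 10·log₁₀(6.406e+07) = 78.07 dB.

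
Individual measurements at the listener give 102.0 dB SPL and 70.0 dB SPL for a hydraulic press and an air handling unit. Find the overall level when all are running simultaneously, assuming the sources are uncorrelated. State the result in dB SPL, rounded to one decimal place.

For uncorrelated sources the intensities add, so convert each level to linear form, sum, and take 10·log₁₀ of the total.
Σ 10^(L/10) = 10^(102.0/10) + 10^(70.0/10) = 1.586e+10.
L_total = 10·log₁₀(1.586e+10) = 102.00 dB SPL.

102.0 dB SPL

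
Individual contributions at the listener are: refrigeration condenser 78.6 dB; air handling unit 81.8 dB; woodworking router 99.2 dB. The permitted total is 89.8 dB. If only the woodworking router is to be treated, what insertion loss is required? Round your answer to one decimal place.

The untreated sources together contribute 10^(78.6/10) + 10^(81.8/10) = 2.238e+08, i.e. 83.50 dB.
The limit corresponds to 10^(89.8/10) = 9.550e+08; subtracting the fixed part leaves 7.312e+08 for the woodworking router, i.e. 88.64 dB.
Required insertion loss = 99.2 − 88.64 = 10.56 dB.

10.6 dB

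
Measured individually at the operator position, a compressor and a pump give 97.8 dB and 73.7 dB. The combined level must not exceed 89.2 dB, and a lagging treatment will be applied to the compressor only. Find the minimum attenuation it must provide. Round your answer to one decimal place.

Fixed contribution from the other source: Σ 10^(L/10) = 10^(73.7/10) = 2.344e+07 (73.70 dB).
The limit corresponds to 10^(89.2/10) = 8.318e+08; subtracting the fixed part leaves 8.083e+08 for the compressor, i.e. 89.08 dB.
So the compressor must be reduced from 97.8 to 89.08 dB: IL = 8.72 dB.

8.7 dB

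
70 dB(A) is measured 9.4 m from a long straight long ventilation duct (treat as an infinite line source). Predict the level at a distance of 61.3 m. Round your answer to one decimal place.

61.9 dB(A)

For a line source, L₂ = L₁ − 10·log₁₀(r₂/r₁).
L₂ = 70 − 10·log₁₀(61.3/9.4) = 70 − 8.143 = 61.86 dB(A).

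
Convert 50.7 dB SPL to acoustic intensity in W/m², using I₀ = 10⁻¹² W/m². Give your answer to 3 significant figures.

I/I₀ = 10^(50.7/10) = 1.175e+05, so I = 1.175e+05 × 10⁻¹² W/m².

1.17e-07 W/m²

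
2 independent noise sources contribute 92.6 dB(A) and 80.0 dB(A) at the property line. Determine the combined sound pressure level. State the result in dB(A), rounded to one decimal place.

92.8 dB(A)

For uncorrelated sources the intensities add, so convert each level to linear form, sum, and take 10·log₁₀ of the total.
Σ 10^(L/10) = 10^(92.6/10) + 10^(80.0/10) = 1.920e+09.
L_total = 10·log₁₀(1.920e+09) = 92.83 dB(A).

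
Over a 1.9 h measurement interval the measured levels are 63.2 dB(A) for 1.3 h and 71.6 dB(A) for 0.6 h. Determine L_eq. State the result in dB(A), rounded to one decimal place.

Weight each interval's intensity by its duration and average over T = 1.9 h:
Σ tᵢ·10^(Lᵢ/10) = 1.3·10^(63.2/10) + 0.6·10^(71.6/10) = 1.139e+07.
L_eq = 10·log₁₀(1.139e+07/1.9) = 67.78 dB(A).

67.8 dB(A)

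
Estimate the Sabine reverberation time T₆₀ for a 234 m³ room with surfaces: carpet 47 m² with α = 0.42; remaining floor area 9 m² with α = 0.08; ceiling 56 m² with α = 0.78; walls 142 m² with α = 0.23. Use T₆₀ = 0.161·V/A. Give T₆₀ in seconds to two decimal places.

Total absorption A = 47·0.42 + 9·0.08 + 56·0.78 + 142·0.23 = 96.80 m² sabins.
T₆₀ = 0.161·V/A = 0.161·234/96.80 = 0.389 s.

0.39 s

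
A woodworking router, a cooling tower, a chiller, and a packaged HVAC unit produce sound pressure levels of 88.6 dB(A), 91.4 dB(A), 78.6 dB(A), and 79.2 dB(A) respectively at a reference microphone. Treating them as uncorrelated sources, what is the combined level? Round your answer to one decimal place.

For uncorrelated sources the intensities add, so convert each level to linear form, sum, and take 10·log₁₀ of the total.
Σ 10^(L/10) = 10^(88.6/10) + 10^(91.4/10) + 10^(78.6/10) + 10^(79.2/10) = 2.260e+09.
L_total = 10·log₁₀(2.260e+09) = 93.54 dB(A).

93.5 dB(A)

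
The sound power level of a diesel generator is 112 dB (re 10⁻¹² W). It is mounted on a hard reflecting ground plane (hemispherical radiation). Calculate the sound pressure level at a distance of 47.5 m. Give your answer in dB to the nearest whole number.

70 dB

Free-field hemispherical radiation: L_p = L_w − 10·log₁₀(2π·r²), r = 47.5 m.
2π·r² = 1.418e+04 m², 10·log₁₀ of that is 41.516 dB.
L_p = 112 − 41.516 = 70.48 dB.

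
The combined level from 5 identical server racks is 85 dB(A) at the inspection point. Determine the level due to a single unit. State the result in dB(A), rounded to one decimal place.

78.0 dB(A)

For N identical incoherent sources L_total = L₁ + 10·log₁₀ N, so L₁ = 85 − 10·log₁₀(5) = 85 − 6.990.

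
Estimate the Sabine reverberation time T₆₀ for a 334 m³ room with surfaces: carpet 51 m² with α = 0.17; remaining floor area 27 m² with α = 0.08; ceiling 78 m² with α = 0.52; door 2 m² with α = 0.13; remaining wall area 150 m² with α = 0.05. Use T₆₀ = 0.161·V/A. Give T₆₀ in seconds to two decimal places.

Summing Sᵢαᵢ: 51·0.17 + 27·0.08 + 78·0.52 + 2·0.13 + 150·0.05 = 59.15 m².
T₆₀ = 0.161·V/A = 0.161·334/59.15 = 0.909 s.

0.91 s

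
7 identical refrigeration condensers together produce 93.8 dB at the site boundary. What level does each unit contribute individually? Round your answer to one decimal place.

7 equal contributions raise the level by 10·log₁₀ 7 = 8.451 dB, so each unit alone gives 93.8 − 8.451.

85.3 dB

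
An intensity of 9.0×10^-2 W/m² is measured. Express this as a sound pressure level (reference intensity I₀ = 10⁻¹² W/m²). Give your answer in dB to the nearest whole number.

110 dB

L = 10·log₁₀(I/I₀) = 10·log₁₀(9.0×10^-2/10⁻¹²) = 10·log₁₀(9.0×10^10).
L = 10·(0.9542 + 10) = 109.54 dB.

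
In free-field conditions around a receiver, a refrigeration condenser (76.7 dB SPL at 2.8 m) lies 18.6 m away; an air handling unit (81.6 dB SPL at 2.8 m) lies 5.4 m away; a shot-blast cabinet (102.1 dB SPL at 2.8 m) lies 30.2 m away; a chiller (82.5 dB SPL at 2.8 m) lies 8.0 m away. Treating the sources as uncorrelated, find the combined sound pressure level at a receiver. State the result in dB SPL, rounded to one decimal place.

83.0 dB SPL

Propagate each source to the receiver with L = L_ref − 20·log₁₀(r/r_ref), then add intensities.
refrigeration condenser: 76.7 − 20·log₁₀(18.6/2.8) = 76.7 − 16.45 = 60.25 dB SPL.
air handling unit: 81.6 − 20·log₁₀(5.4/2.8) = 81.6 − 5.70 = 75.90 dB SPL.
shot-blast cabinet: 102.1 − 20·log₁₀(30.2/2.8) = 102.1 − 20.66 = 81.44 dB SPL.
chiller: 82.5 − 20·log₁₀(8.0/2.8) = 82.5 − 9.12 = 73.38 dB SPL.
Σ 10^(L/10) = 2.011e+08 → L_total = 10·log₁₀(2.011e+08) = 83.03 dB SPL.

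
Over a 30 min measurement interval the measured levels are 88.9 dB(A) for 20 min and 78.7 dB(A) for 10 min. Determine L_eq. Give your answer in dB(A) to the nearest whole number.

87 dB(A)

The energy average is taken in the linear domain: L_eq = 10·log₁₀[(Σ tᵢ·10^(Lᵢ/10))/T], T = 30 min.
Σ tᵢ·10^(Lᵢ/10) = 20·10^(88.9/10) + 10·10^(78.7/10) = 1.627e+10.
L_eq = 10·log₁₀(1.627e+10/30) = 87.34 dB(A).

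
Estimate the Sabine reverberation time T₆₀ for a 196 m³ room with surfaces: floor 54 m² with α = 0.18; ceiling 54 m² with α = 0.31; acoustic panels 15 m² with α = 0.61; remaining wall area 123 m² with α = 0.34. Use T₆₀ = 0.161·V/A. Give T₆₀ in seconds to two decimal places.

Summing Sᵢαᵢ: 54·0.18 + 54·0.31 + 15·0.61 + 123·0.34 = 77.43 m².
T₆₀ = 0.161 × 196 / 77.43 = 0.408 s.

0.41 s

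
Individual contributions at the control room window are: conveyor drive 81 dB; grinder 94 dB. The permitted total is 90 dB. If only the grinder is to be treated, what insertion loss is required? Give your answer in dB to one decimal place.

Fixed contribution from the other source: Σ 10^(L/10) = 10^(81/10) = 1.259e+08 (81.00 dB).
The limit corresponds to 10^(90/10) = 1.000e+09; subtracting the fixed part leaves 8.741e+08 for the grinder, i.e. 89.42 dB.
Required insertion loss = 94 − 89.42 = 4.58 dB.

4.6 dB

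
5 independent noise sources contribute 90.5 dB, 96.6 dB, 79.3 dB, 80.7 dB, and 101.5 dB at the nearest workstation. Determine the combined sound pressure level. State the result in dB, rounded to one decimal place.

For uncorrelated sources the intensities add, so convert each level to linear form, sum, and take 10·log₁₀ of the total.
Σ 10^(L/10) = 10^(90.5/10) + 10^(96.6/10) + 10^(79.3/10) + 10^(80.7/10) + 10^(101.5/10) = 2.002e+10.
L_total = 10·log₁₀(2.002e+10) = 103.01 dB.

103.0 dB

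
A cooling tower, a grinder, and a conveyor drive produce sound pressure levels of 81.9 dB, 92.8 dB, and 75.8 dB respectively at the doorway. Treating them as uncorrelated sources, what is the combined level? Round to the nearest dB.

Incoherent sources combine by intensity addition: L_total = 10·log₁₀(Σ 10^(L_i/10)).
Σ 10^(L/10) = 10^(81.9/10) + 10^(92.8/10) + 10^(75.8/10) = 2.098e+09.
L_total = 10·log₁₀(2.098e+09) = 93.22 dB.

93 dB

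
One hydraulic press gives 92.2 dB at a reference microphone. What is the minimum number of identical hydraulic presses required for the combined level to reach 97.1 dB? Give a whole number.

4

Need L₁ + 10·log₁₀ N ≥ 97.1, i.e. log₁₀ N ≥ 0.49.
N ≥ 10^(4.9/10) = 3.090, so N = 4.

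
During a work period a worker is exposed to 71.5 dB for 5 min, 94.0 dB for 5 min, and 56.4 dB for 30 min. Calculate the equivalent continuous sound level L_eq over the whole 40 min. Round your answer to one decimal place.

L_eq = 10·log₁₀[(1/T)·Σ tᵢ·10^(Lᵢ/10)] with T = 40 min.
Σ tᵢ·10^(Lᵢ/10) = 5·10^(71.5/10) + 5·10^(94.0/10) + 30·10^(56.4/10) = 1.264e+10.
L_eq = 10·log₁₀(1.264e+10/40) = 85.00 dB.

85.0 dB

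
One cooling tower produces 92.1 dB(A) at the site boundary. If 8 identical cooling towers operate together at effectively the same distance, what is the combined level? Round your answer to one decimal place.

101.1 dB(A)

L_total = L₁ + 10·log₁₀ N for N identical incoherent sources.
L_total = 92.1 + 10·log₁₀(8) = 92.1 + 9.031 = 101.13 dB(A).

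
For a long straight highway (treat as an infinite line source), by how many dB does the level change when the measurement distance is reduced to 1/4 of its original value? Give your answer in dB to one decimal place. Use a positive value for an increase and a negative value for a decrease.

+6.0 dB

Line-source spreading: ΔL = −10·log₁₀(r₂/r₁).
ΔL = −10·log₁₀(0.25) = +6.02 dB.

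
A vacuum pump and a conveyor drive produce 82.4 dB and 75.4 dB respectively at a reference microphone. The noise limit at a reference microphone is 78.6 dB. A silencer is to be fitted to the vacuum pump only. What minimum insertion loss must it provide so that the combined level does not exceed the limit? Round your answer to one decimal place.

The untreated sources together contribute 10^(75.4/10) = 3.467e+07, i.e. 75.40 dB.
To meet 78.6 dB overall, the treated vacuum pump may contribute at most 10^(78.6/10) − 3.467e+07 = 3.777e+07, i.e. 75.77 dB.
Required insertion loss = 82.4 − 75.77 = 6.63 dB.

6.6 dB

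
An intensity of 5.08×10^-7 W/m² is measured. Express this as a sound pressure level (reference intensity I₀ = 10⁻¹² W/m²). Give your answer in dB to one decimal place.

57.1 dB

Dividing by I₀ shifts the exponent by 12: I/I₀ = 5.08×10^5.
L = 10·(0.7059 + 5) = 57.06 dB.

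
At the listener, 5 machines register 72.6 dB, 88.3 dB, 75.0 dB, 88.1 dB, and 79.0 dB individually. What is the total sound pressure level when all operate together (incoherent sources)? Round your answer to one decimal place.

91.6 dB

For uncorrelated sources the intensities add, so convert each level to linear form, sum, and take 10·log₁₀ of the total.
Σ 10^(L/10) = 10^(72.6/10) + 10^(88.3/10) + 10^(75.0/10) + 10^(88.1/10) + 10^(79.0/10) = 1.451e+09.
L_total = 10·log₁₀(1.451e+09) = 91.62 dB.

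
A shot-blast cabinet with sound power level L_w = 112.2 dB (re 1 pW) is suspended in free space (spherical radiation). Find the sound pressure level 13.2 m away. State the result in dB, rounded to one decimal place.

The power spreads over a sphere of area 4π·r², so L_p = L_w − 10·log₁₀(4π·r²).
4π·r² = 2190 m², 10·log₁₀ of that is 33.404 dB.
L_p = 112.2 − 33.404 = 78.80 dB.

78.8 dB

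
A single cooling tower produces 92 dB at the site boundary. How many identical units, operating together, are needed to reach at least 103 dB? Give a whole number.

N identical sources give L₁ + 10·log₁₀ N, so require 10·log₁₀ N ≥ 103 − 92 = 11.0 dB.
N ≥ 10^(11.0/10) = 12.589, so N = 13.

13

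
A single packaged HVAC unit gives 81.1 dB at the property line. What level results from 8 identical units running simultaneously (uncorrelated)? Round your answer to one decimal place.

With 8 equal, uncorrelated contributions the intensity is 8× that of one unit, giving a rise of 10·log₁₀ 8.
L_total = 81.1 + 10·log₁₀(8) = 81.1 + 9.031 = 90.13 dB.

90.1 dB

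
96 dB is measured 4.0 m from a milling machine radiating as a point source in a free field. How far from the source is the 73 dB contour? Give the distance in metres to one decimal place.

56.5 m

For a point source L₁ − L₂ = 20·log₁₀(r₂/r₁), so r₂ = r₁·10^((L₁−L₂)/20).
r₂ = 4.0·10^((96−73)/20) = 4.0·10^(23.0/20) = 56.50 m.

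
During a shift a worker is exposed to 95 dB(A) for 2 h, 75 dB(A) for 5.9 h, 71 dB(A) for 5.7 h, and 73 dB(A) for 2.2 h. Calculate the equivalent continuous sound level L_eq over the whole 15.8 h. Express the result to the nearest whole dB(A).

Weight each interval's intensity by its duration and average over T = 15.8 h:
Σ tᵢ·10^(Lᵢ/10) = 2·10^(95/10) + 5.9·10^(75/10) + 5.7·10^(71/10) + 2.2·10^(73/10) = 6.627e+09.
L_eq = 10·log₁₀(6.627e+09/15.8) = 86.23 dB(A).

86 dB(A)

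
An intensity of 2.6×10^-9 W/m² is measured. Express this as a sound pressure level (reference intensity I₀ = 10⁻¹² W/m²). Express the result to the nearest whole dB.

I/I₀ = 2.6×10^-9/10⁻¹² = 2.6×10^3, and L = 10·log₁₀(I/I₀).
L = 10·(0.4150 + 3) = 34.15 dB.

34 dB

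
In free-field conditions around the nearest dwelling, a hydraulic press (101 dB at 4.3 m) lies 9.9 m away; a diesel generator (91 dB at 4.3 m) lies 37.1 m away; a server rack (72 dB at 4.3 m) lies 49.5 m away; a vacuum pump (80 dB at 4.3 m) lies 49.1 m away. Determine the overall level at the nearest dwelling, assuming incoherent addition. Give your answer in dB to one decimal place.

Propagate each source to the receiver with L = L_ref − 20·log₁₀(r/r_ref), then add intensities.
hydraulic press: 101 − 20·log₁₀(9.9/4.3) = 101 − 7.24 = 93.76 dB.
diesel generator: 91 − 20·log₁₀(37.1/4.3) = 91 − 18.72 = 72.28 dB.
server rack: 72 − 20·log₁₀(49.5/4.3) = 72 − 21.22 = 50.78 dB.
vacuum pump: 80 − 20·log₁₀(49.1/4.3) = 80 − 21.15 = 58.85 dB.
Σ 10^(L/10) = 2.393e+09 → L_total = 10·log₁₀(2.393e+09) = 93.79 dB.

93.8 dB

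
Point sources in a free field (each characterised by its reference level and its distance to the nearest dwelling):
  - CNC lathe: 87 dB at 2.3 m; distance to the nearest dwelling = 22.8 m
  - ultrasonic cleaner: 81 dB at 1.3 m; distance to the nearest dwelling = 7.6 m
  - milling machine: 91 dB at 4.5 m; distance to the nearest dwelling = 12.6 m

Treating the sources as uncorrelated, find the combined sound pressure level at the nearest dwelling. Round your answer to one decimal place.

Propagate each source to the receiver with L = L_ref − 20·log₁₀(r/r_ref), then add intensities.
CNC lathe: 87 − 20·log₁₀(22.8/2.3) = 87 − 19.92 = 67.08 dB.
ultrasonic cleaner: 81 − 20·log₁₀(7.6/1.3) = 81 − 15.34 = 65.66 dB.
milling machine: 91 − 20·log₁₀(12.6/4.5) = 91 − 8.94 = 82.06 dB.
Σ 10^(L/10) = 1.694e+08 → L_total = 10·log₁₀(1.694e+08) = 82.29 dB.

82.3 dB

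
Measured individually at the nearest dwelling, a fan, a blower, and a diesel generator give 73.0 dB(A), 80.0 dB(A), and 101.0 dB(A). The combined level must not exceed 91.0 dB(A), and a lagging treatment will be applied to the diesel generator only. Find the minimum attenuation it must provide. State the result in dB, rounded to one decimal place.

10.4 dB

Fixed contribution from the other sources: Σ 10^(L/10) = 10^(73.0/10) + 10^(80.0/10) = 1.200e+08 (80.79 dB(A)).
The limit corresponds to 10^(91.0/10) = 1.259e+09; subtracting the fixed part leaves 1.139e+09 for the diesel generator, i.e. 90.57 dB(A).
So the diesel generator must be reduced from 101.0 to 90.57 dB(A): IL = 10.43 dB.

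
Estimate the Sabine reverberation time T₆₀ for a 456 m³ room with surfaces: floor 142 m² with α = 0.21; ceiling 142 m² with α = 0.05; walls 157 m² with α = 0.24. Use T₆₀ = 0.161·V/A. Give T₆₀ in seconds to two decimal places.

A = Σ Sᵢαᵢ = 142·0.21 + 142·0.05 + 157·0.24 = 74.60 m².
T₆₀ = 0.161·V/A = 0.161·456/74.60 = 0.984 s.

0.98 s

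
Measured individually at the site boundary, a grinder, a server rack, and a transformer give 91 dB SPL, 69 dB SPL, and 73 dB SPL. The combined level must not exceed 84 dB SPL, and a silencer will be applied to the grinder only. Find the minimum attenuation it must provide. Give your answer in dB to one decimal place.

Everything except the grinder sums to 10^(69/10) + 10^(73/10) = 2.790e+07 in linear terms, 74.46 dB SPL.
To meet 84 dB SPL overall, the treated grinder may contribute at most 10^(84/10) − 2.790e+07 = 2.233e+08, i.e. 83.49 dB SPL.
Required insertion loss = 91 − 83.49 = 7.51 dB.

7.5 dB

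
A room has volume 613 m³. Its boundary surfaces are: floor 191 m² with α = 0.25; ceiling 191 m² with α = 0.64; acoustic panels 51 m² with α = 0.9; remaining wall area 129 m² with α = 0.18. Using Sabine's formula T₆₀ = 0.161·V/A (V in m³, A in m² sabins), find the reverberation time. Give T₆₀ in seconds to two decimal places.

A = Σ Sᵢαᵢ = 191·0.25 + 191·0.64 + 51·0.9 + 129·0.18 = 239.11 m².
T₆₀ = 0.161 × 613 / 239.11 = 0.413 s.

0.41 s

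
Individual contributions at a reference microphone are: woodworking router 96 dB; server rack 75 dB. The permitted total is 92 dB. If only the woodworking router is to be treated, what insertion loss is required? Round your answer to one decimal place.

4.1 dB

Everything except the woodworking router sums to 10^(75/10) = 3.162e+07 in linear terms, 75.00 dB.
To meet 92 dB overall, the treated woodworking router may contribute at most 10^(92/10) − 3.162e+07 = 1.553e+09, i.e. 91.91 dB.
So the woodworking router must be reduced from 96 to 91.91 dB: IL = 4.09 dB.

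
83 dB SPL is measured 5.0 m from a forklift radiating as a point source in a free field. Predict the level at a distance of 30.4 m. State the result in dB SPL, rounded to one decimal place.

Spherical spreading from a point source gives a 20·log₁₀(r₂/r₁) drop.
L₂ = 83 − 20·log₁₀(30.4/5.0) = 83 − 15.678 = 67.32 dB SPL.

67.3 dB SPL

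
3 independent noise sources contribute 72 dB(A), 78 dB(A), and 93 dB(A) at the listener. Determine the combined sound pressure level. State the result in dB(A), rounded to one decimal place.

93.2 dB(A)

For uncorrelated sources the intensities add, so convert each level to linear form, sum, and take 10·log₁₀ of the total.
Σ 10^(L/10) = 10^(72/10) + 10^(78/10) + 10^(93/10) = 2.074e+09.
L_total = 10·log₁₀(2.074e+09) = 93.17 dB(A).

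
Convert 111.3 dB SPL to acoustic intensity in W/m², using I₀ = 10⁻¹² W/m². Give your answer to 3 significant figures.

I/I₀ = 10^(111.3/10) = 1.349e+11, so I = 1.349e+11 × 10⁻¹² W/m².

0.135 W/m²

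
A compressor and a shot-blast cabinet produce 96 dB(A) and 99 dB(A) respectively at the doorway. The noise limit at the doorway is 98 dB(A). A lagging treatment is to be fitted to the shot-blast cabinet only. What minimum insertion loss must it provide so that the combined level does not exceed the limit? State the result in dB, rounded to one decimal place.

The untreated sources together contribute 10^(96/10) = 3.981e+09, i.e. 96.00 dB(A).
To meet 98 dB(A) overall, the treated shot-blast cabinet may contribute at most 10^(98/10) − 3.981e+09 = 2.329e+09, i.e. 93.67 dB(A).
Required insertion loss = 99 − 93.67 = 5.33 dB.

5.3 dB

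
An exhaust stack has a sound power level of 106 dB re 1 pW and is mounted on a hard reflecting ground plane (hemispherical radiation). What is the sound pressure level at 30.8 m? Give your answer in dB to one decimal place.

L_p = L_w − 10·log₁₀(2π·r²) with r = 30.8 m.
2π·r² = 5960 m², 10·log₁₀ of that is 37.753 dB.
L_p = 106 − 37.753 = 68.25 dB.

68.2 dB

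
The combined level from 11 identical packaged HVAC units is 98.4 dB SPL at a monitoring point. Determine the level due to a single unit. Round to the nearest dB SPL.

11 equal contributions raise the level by 10·log₁₀ 11 = 10.414 dB, so each unit alone gives 98.4 − 10.414.

88 dB SPL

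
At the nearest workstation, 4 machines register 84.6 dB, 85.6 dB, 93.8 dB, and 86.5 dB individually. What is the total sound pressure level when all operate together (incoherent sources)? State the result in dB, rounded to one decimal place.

95.4 dB

For uncorrelated sources the intensities add, so convert each level to linear form, sum, and take 10·log₁₀ of the total.
Σ 10^(L/10) = 10^(84.6/10) + 10^(85.6/10) + 10^(93.8/10) + 10^(86.5/10) = 3.497e+09.
L_total = 10·log₁₀(3.497e+09) = 95.44 dB.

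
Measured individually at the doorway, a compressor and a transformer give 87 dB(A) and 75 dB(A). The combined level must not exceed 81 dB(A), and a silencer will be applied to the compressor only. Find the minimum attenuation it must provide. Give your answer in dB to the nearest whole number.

Everything except the compressor sums to 10^(75/10) = 3.162e+07 in linear terms, 75.00 dB(A).
The limit corresponds to 10^(81/10) = 1.259e+08; subtracting the fixed part leaves 9.427e+07 for the compressor, i.e. 79.74 dB(A).
Required insertion loss = 87 − 79.74 = 7.26 dB.

7 dB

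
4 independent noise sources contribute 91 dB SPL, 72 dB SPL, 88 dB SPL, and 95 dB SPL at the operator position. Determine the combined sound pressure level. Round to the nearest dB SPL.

97 dB SPL

For uncorrelated sources the intensities add, so convert each level to linear form, sum, and take 10·log₁₀ of the total.
Σ 10^(L/10) = 10^(91/10) + 10^(72/10) + 10^(88/10) + 10^(95/10) = 5.068e+09.
L_total = 10·log₁₀(5.068e+09) = 97.05 dB SPL.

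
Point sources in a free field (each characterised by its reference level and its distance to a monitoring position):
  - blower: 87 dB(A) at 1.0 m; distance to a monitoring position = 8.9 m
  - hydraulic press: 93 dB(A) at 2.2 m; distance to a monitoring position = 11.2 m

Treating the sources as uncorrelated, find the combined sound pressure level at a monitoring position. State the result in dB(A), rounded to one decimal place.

Propagate each source to the receiver with L = L_ref − 20·log₁₀(r/r_ref), then add intensities.
blower: 87 − 20·log₁₀(8.9/1.0) = 87 − 18.99 = 68.01 dB(A).
hydraulic press: 93 − 20·log₁₀(11.2/2.2) = 93 − 14.14 = 78.86 dB(A).
Σ 10^(L/10) = 8.331e+07 → L_total = 10·log₁₀(8.331e+07) = 79.21 dB(A).

79.2 dB(A)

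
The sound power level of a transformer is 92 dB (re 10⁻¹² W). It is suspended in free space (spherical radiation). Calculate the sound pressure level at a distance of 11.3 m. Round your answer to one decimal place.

The power spreads over a sphere of area 4π·r², so L_p = L_w − 10·log₁₀(4π·r²).
4π·r² = 1605 m², 10·log₁₀ of that is 32.054 dB.
L_p = 92 − 32.054 = 59.95 dB.

59.9 dB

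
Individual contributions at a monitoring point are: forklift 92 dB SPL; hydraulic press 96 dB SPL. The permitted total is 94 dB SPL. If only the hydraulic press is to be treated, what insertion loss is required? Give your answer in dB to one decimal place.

Everything except the hydraulic press sums to 10^(92/10) = 1.585e+09 in linear terms, 92.00 dB SPL.
The limit corresponds to 10^(94/10) = 2.512e+09; subtracting the fixed part leaves 9.270e+08 for the hydraulic press, i.e. 89.67 dB SPL.
So the hydraulic press must be reduced from 96 to 89.67 dB SPL: IL = 6.33 dB.

6.3 dB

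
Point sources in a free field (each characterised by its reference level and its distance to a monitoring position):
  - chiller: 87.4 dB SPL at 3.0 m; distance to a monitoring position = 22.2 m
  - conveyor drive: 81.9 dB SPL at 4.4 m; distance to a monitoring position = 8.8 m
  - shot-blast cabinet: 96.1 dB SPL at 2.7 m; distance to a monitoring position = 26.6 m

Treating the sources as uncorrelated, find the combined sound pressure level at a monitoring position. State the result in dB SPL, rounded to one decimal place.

79.6 dB SPL

First find each source's level at the receiver (point-source: −20·log₁₀(r/r_ref)), then combine on an intensity basis.
chiller: 87.4 − 20·log₁₀(22.2/3.0) = 87.4 − 17.38 = 70.02 dB SPL.
conveyor drive: 81.9 − 20·log₁₀(8.8/4.4) = 81.9 − 6.02 = 75.88 dB SPL.
shot-blast cabinet: 96.1 − 20·log₁₀(26.6/2.7) = 96.1 − 19.87 = 76.23 dB SPL.
Σ 10^(L/10) = 9.073e+07 → L_total = 10·log₁₀(9.073e+07) = 79.58 dB SPL.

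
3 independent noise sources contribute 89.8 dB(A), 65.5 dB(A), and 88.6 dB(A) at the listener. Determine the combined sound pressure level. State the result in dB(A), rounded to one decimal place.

92.3 dB(A)

For uncorrelated sources the intensities add, so convert each level to linear form, sum, and take 10·log₁₀ of the total.
Σ 10^(L/10) = 10^(89.8/10) + 10^(65.5/10) + 10^(88.6/10) = 1.683e+09.
L_total = 10·log₁₀(1.683e+09) = 92.26 dB(A).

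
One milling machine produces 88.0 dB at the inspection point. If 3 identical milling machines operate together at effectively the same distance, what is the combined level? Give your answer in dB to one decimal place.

92.8 dB

L_total = L₁ + 10·log₁₀ N for N identical incoherent sources.
L_total = 88.0 + 10·log₁₀(3) = 88.0 + 4.771 = 92.77 dB.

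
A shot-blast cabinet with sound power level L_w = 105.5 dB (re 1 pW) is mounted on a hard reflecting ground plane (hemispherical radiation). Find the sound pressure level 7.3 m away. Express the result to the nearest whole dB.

The power spreads over a hemisphere of area 2π·r², so L_p = L_w − 10·log₁₀(2π·r²).
2π·r² = 334.8 m², 10·log₁₀ of that is 25.248 dB.
L_p = 105.5 − 25.248 = 80.25 dB.

80 dB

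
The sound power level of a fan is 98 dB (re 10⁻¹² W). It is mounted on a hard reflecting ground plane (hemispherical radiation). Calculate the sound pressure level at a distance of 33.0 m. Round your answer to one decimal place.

59.6 dB

The power spreads over a hemisphere of area 2π·r², so L_p = L_w − 10·log₁₀(2π·r²).
2π·r² = 6842 m², 10·log₁₀ of that is 38.352 dB.
L_p = 98 − 38.352 = 59.65 dB.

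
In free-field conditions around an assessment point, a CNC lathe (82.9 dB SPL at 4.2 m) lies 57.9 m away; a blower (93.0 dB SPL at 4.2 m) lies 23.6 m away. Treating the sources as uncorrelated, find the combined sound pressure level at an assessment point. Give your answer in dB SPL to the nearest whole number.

78 dB SPL

Propagate each source to the receiver with L = L_ref − 20·log₁₀(r/r_ref), then add intensities.
CNC lathe: 82.9 − 20·log₁₀(57.9/4.2) = 82.9 − 22.79 = 60.11 dB SPL.
blower: 93.0 − 20·log₁₀(23.6/4.2) = 93.0 − 14.99 = 78.01 dB SPL.
Σ 10^(L/10) = 6.422e+07 → L_total = 10·log₁₀(6.422e+07) = 78.08 dB SPL.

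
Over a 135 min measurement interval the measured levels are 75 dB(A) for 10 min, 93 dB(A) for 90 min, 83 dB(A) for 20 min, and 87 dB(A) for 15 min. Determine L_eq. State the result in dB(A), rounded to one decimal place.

91.5 dB(A)

Weight each interval's intensity by its duration and average over T = 135 min:
Σ tᵢ·10^(Lᵢ/10) = 10·10^(75/10) + 90·10^(93/10) + 20·10^(83/10) + 15·10^(87/10) = 1.914e+11.
L_eq = 10·log₁₀(1.914e+11/135) = 91.52 dB(A).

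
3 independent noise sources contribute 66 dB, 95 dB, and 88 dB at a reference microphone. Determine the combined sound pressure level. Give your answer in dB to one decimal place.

For uncorrelated sources the intensities add, so convert each level to linear form, sum, and take 10·log₁₀ of the total.
Σ 10^(L/10) = 10^(66/10) + 10^(95/10) + 10^(88/10) = 3.797e+09.
L_total = 10·log₁₀(3.797e+09) = 95.79 dB.

95.8 dB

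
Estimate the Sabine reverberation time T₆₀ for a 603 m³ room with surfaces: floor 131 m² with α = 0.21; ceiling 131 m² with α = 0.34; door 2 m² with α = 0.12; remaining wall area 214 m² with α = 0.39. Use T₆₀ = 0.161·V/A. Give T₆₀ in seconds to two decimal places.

0.62 s

Summing Sᵢαᵢ: 131·0.21 + 131·0.34 + 2·0.12 + 214·0.39 = 155.75 m².
T₆₀ = 0.161 × 603 / 155.75 = 0.623 s.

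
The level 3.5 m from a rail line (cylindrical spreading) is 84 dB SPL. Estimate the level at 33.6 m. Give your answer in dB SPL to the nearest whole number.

74 dB SPL

Cylindrical spreading from a line source gives a 10·log₁₀(r₂/r₁) drop.
L₂ = 84 − 10·log₁₀(33.6/3.5) = 84 − 9.823 = 74.18 dB SPL.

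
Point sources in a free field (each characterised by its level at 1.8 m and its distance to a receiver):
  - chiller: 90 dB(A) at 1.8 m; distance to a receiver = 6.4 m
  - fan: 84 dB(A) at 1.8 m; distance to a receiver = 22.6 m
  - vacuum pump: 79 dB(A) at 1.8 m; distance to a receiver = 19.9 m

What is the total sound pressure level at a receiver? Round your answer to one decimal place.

First find each source's level at the receiver (point-source: −20·log₁₀(r/r_ref)), then combine on an intensity basis.
chiller: 90 − 20·log₁₀(6.4/1.8) = 90 − 11.02 = 78.98 dB(A).
fan: 84 − 20·log₁₀(22.6/1.8) = 84 − 21.98 = 62.02 dB(A).
vacuum pump: 79 − 20·log₁₀(19.9/1.8) = 79 − 20.87 = 58.13 dB(A).
Σ 10^(L/10) = 8.134e+07 → L_total = 10·log₁₀(8.134e+07) = 79.10 dB(A).

79.1 dB(A)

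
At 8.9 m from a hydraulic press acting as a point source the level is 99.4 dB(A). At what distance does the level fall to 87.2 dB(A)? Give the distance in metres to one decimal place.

The 12.2 dB drop corresponds to a distance ratio of 10^(12.2/20) for a point source.
r₂ = 8.9·10^((99.4−87.2)/20) = 8.9·10^(12.2/20) = 36.26 m.

36.3 m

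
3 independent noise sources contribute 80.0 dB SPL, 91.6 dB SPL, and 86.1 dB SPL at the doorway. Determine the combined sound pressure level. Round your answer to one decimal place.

92.9 dB SPL

Incoherent sources combine by intensity addition: L_total = 10·log₁₀(Σ 10^(L_i/10)).
Σ 10^(L/10) = 10^(80.0/10) + 10^(91.6/10) + 10^(86.1/10) = 1.953e+09.
L_total = 10·log₁₀(1.953e+09) = 92.91 dB SPL.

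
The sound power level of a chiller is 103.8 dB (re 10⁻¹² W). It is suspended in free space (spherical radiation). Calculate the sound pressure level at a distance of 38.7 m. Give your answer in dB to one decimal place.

Free-field spherical radiation: L_p = L_w − 10·log₁₀(4π·r²), r = 38.7 m.
4π·r² = 1.882e+04 m², 10·log₁₀ of that is 42.746 dB.
L_p = 103.8 − 42.746 = 61.05 dB.

61.1 dB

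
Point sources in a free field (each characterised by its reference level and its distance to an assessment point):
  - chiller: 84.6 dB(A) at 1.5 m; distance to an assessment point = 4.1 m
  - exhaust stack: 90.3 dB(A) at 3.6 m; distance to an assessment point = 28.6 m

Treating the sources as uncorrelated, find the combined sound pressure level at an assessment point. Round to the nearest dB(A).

First find each source's level at the receiver (point-source: −20·log₁₀(r/r_ref)), then combine on an intensity basis.
chiller: 84.6 − 20·log₁₀(4.1/1.5) = 84.6 − 8.73 = 75.87 dB(A).
exhaust stack: 90.3 − 20·log₁₀(28.6/3.6) = 90.3 − 18.00 = 72.30 dB(A).
Σ 10^(L/10) = 5.558e+07 → L_total = 10·log₁₀(5.558e+07) = 77.45 dB(A).

77 dB(A)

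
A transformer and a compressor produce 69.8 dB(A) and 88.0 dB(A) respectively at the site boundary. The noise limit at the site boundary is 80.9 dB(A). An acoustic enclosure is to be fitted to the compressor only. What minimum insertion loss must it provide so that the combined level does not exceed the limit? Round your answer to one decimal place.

7.5 dB

Everything except the compressor sums to 10^(69.8/10) = 9.550e+06 in linear terms, 69.80 dB(A).
The limit corresponds to 10^(80.9/10) = 1.230e+08; subtracting the fixed part leaves 1.135e+08 for the compressor, i.e. 80.55 dB(A).
So the compressor must be reduced from 88.0 to 80.55 dB(A): IL = 7.45 dB.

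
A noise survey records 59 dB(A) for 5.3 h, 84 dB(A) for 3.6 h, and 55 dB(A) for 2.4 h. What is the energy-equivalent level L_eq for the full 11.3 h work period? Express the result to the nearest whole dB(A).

79 dB(A)

Weight each interval's intensity by its duration and average over T = 11.3 h:
Σ tᵢ·10^(Lᵢ/10) = 5.3·10^(59/10) + 3.6·10^(84/10) + 2.4·10^(55/10) = 9.092e+08.
L_eq = 10·log₁₀(9.092e+08/11.3) = 79.06 dB(A).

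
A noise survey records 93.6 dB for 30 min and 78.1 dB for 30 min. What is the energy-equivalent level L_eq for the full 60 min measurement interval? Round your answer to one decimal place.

Weight each interval's intensity by its duration and average over T = 60 min:
Σ tᵢ·10^(Lᵢ/10) = 30·10^(93.6/10) + 30·10^(78.1/10) = 7.066e+10.
L_eq = 10·log₁₀(7.066e+10/60) = 90.71 dB.

90.7 dB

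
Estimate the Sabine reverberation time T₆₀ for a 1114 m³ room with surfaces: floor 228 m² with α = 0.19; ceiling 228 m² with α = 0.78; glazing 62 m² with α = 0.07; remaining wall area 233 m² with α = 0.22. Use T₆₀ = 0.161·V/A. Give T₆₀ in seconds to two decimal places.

0.65 s

A = Σ Sᵢαᵢ = 228·0.19 + 228·0.78 + 62·0.07 + 233·0.22 = 276.76 m².
T₆₀ = 0.161 × 1114 / 276.76 = 0.648 s.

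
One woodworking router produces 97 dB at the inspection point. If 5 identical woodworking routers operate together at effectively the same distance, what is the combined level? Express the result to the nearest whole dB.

L_total = L₁ + 10·log₁₀ N for N identical incoherent sources.
L_total = 97 + 10·log₁₀(5) = 97 + 6.990 = 103.99 dB.

104 dB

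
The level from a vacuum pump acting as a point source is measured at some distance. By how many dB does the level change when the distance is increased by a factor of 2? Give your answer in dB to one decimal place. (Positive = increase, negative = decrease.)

With spherical spreading the level changes by −20·log₁₀(r₂/r₁).
ΔL = −20·log₁₀(2) = -6.02 dB.

-6.0 dB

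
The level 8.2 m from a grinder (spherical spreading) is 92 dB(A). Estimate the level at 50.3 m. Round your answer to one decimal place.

76.2 dB(A)

Point-source attenuation: ΔL = 20·log₁₀(r₂/r₁) = 20·log₁₀(50.3/8.2) = 15.755 dB.
L₂ = 92 − 20·log₁₀(50.3/8.2) = 92 − 15.755 = 76.24 dB(A).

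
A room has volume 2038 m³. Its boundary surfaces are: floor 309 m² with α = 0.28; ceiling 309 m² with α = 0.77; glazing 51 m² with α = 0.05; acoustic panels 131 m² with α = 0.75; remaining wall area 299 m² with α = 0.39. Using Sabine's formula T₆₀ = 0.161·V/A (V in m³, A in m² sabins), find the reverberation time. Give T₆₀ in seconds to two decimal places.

0.61 s

Summing Sᵢαᵢ: 309·0.28 + 309·0.77 + 51·0.05 + 131·0.75 + 299·0.39 = 541.86 m².
T₆₀ = 0.161·V/A = 0.161·2038/541.86 = 0.606 s.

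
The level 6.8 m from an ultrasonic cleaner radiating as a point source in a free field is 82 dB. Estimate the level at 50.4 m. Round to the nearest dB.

Point-source attenuation: ΔL = 20·log₁₀(r₂/r₁) = 20·log₁₀(50.4/6.8) = 17.398 dB.
L₂ = 82 − 20·log₁₀(50.4/6.8) = 82 − 17.398 = 64.60 dB.

65 dB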